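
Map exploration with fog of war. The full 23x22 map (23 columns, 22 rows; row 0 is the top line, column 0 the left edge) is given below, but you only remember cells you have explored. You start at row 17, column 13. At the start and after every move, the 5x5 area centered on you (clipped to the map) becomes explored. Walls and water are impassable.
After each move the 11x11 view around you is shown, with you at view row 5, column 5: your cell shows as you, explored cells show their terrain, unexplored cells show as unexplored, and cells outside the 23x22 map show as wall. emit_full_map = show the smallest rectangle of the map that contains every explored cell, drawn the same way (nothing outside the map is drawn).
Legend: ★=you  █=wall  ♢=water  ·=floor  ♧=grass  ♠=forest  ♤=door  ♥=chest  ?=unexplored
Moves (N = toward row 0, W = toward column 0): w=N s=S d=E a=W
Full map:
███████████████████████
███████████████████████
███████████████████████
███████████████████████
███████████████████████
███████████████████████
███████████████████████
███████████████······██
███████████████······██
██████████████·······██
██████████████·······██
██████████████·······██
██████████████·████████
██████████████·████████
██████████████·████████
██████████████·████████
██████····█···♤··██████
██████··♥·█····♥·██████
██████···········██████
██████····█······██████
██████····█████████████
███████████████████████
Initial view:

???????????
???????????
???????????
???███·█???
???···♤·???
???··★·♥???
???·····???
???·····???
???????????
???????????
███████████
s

???????????
???????????
???███·█???
???···♤·???
???····♥???
???··★··???
???·····???
???█████???
???????????
███████████
███████████

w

???????????
???????????
???????????
???███·█???
???···♤·???
???··★·♥???
???·····???
???·····???
???█████???
???????????
███████████

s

???????????
???????????
???███·█???
???···♤·???
???····♥???
???··★··???
???·····???
???█████???
???????????
███████████
███████████

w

???????????
???????????
???????????
???███·█???
???···♤·???
???··★·♥???
???·····???
???·····???
???█████???
???????????
███████████

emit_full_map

███·█
···♤·
··★·♥
·····
·····
█████

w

???????????
???????????
???????????
???███·█???
???███·█???
???··★♤·???
???····♥???
???·····???
???·····???
???█████???
???????????

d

???????????
???????????
???????????
??███·██???
??███·██???
??···★··???
??····♥·???
??······???
??·····????
??█████????
???????????

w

???????????
???????????
???????????
???██·██???
??███·██???
??███★██???
??···♤··???
??····♥·???
??······???
??·····????
??█████????

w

???????????
???????????
???????????
???██·██???
???██·██???
??███★██???
??███·██???
??···♤··???
??····♥·???
??······???
??·····????

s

???????????
???????????
???██·██???
???██·██???
??███·██???
??███★██???
??···♤··???
??····♥·???
??······???
??·····????
??█████????

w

???????????
???????????
???????????
???██·██???
???██·██???
??███★██???
??███·██???
??···♤··???
??····♥·???
??······???
??·····????

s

???????????
???????????
???██·██???
???██·██???
??███·██???
??███★██???
??···♤··???
??····♥·???
??······???
??·····????
??█████????

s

???????????
???██·██???
???██·██???
??███·██???
??███·██???
??···★··???
??····♥·???
??······???
??·····????
??█████????
???????????

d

???????????
??██·██????
??██·██????
?███·███???
?███·███???
?···♤★·█???
?····♥·█???
?······█???
?·····?????
?█████?????
???????????

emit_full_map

?██·██?
?██·██?
███·███
███·███
···♤★·█
····♥·█
······█
·····??
█████??

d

???????????
?██·██?????
?██·██?????
███·████???
███·████???
···♤·★██???
····♥·██???
······██???
·····??????
█████??????
???????????

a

???????????
??██·██????
??██·██????
?███·████??
?███·████??
?···♤★·██??
?····♥·██??
?······██??
?·····?????
?█████?????
???????????

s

??██·██????
??██·██????
?███·████??
?███·████??
?···♤··██??
?····★·██??
?······██??
?······█???
?█████?????
???????????
███████████

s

??██·██????
?███·████??
?███·████??
?···♤··██??
?····♥·██??
?····★·██??
?······█???
?███████???
???????????
███████████
███████████

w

??██·██????
??██·██????
?███·████??
?███·████??
?···♤··██??
?····★·██??
?······██??
?······█???
?███████???
???????????
███████████

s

??██·██????
?███·████??
?███·████??
?···♤··██??
?····♥·██??
?····★·██??
?······█???
?███████???
???????????
███████████
███████████

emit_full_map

?██·██??
?██·██??
███·████
███·████
···♤··██
····♥·██
····★·██
······█?
███████?

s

?███·████??
?███·████??
?···♤··██??
?····♥·██??
?······██??
?····★·█???
?███████???
???█████???
███████████
███████████
███████████

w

??██·██????
?███·████??
?███·████??
?···♤··██??
?····♥·██??
?····★·██??
?······█???
?███████???
???█████???
███████████
███████████

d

?██·██?????
███·████???
███·████???
···♤··██???
····♥·██???
·····★██???
······██???
████████???
??█████????
███████████
███████████

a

??██·██????
?███·████??
?███·████??
?···♤··██??
?····♥·██??
?····★·██??
?······██??
?████████??
???█████???
███████████
███████████

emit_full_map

?██·██??
?██·██??
███·████
███·████
···♤··██
····♥·██
····★·██
······██
████████
??█████?

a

???██·██???
??███·████?
??███·████?
??···♤··██?
??····♥·██?
??···★··██?
??······██?
??████████?
????█████??
███████████
███████████

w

???██·██???
???██·██???
??███·████?
??███·████?
??···♤··██?
??···★♥·██?
??······██?
??······██?
??████████?
????█████??
███████████

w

???????????
???██·██???
???██·██???
??███·████?
??███·████?
??···★··██?
??····♥·██?
??······██?
??······██?
??████████?
????█████??

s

???██·██???
???██·██???
??███·████?
??███·████?
??···♤··██?
??···★♥·██?
??······██?
??······██?
??████████?
????█████??
███████████

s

???██·██???
??███·████?
??███·████?
??···♤··██?
??····♥·██?
??···★··██?
??······██?
??████████?
????█████??
███████████
███████████

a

????██·██??
???███·████
???███·████
???···♤··██
???····♥·██
???··★···██
???······██
???████████
?????█████?
███████████
███████████

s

???███·████
???███·████
???···♤··██
???····♥·██
???······██
???··★···██
???████████
???███████?
███████████
███████████
███████████

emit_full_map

?██·██??
?██·██??
███·████
███·████
···♤··██
····♥·██
······██
··★···██
████████
███████?


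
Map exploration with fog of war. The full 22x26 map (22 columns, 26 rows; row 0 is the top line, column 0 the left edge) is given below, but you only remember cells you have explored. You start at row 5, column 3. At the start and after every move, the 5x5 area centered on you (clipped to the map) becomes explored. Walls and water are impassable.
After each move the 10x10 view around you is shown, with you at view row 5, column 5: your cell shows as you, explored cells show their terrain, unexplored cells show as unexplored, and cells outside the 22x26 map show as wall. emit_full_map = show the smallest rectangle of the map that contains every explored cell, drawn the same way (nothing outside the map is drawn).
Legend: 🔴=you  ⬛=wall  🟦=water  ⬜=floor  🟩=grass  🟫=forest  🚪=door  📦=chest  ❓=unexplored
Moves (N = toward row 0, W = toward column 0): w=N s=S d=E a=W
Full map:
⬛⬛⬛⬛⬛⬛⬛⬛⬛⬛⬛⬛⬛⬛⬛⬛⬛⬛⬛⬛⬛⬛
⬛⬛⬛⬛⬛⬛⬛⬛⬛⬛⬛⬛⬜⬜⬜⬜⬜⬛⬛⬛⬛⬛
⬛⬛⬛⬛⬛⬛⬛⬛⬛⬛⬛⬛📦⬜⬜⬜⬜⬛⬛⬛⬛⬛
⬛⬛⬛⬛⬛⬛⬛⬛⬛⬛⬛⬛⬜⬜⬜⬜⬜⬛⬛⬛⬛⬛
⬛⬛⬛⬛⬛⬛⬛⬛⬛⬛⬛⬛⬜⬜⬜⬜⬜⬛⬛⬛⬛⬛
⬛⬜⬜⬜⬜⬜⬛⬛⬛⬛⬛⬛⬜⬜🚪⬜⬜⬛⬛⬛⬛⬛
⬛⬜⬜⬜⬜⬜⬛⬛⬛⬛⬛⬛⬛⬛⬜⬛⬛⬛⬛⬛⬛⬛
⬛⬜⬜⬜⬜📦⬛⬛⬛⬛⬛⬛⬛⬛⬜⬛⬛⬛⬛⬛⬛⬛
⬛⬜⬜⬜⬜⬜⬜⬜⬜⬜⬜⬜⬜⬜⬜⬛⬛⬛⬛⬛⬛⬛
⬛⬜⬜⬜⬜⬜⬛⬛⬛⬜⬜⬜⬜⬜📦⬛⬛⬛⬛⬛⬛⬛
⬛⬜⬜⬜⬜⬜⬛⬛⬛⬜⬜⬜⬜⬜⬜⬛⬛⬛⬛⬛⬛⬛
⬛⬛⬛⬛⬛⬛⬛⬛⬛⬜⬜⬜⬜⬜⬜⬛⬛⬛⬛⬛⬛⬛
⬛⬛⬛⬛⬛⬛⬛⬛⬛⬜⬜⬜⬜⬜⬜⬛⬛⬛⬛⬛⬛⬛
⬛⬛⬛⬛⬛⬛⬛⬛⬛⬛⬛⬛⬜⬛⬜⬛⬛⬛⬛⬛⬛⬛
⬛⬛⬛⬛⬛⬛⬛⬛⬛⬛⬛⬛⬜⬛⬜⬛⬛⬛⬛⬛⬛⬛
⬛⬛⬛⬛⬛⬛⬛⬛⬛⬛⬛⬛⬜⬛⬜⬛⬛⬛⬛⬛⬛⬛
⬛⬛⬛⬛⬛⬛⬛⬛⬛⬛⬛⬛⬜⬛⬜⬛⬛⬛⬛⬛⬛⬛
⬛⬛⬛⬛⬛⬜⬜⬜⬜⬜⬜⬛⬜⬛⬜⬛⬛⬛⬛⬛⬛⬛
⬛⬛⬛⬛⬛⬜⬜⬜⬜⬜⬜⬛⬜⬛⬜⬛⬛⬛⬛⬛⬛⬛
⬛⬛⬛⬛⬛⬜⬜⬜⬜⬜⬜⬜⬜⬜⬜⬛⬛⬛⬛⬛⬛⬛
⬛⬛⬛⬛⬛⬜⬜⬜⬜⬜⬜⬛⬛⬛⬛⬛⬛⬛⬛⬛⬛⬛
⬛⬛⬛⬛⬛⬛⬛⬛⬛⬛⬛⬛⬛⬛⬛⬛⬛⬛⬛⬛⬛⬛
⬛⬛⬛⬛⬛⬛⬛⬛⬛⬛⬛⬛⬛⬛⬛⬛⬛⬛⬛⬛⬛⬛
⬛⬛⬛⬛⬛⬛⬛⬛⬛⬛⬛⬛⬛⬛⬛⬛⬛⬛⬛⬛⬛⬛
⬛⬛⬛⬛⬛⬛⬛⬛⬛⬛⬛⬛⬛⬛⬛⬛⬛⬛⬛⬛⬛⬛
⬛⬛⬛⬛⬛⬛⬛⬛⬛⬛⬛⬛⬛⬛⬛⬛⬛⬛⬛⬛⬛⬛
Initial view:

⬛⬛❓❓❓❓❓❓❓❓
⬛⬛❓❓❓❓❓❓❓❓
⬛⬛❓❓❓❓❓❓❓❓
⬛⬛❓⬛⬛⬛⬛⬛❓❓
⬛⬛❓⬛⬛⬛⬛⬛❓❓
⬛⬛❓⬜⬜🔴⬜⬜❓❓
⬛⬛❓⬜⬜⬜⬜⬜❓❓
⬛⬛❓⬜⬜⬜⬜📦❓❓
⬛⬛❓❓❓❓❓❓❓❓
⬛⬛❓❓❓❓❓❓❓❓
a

⬛⬛⬛❓❓❓❓❓❓❓
⬛⬛⬛❓❓❓❓❓❓❓
⬛⬛⬛❓❓❓❓❓❓❓
⬛⬛⬛⬛⬛⬛⬛⬛⬛❓
⬛⬛⬛⬛⬛⬛⬛⬛⬛❓
⬛⬛⬛⬛⬜🔴⬜⬜⬜❓
⬛⬛⬛⬛⬜⬜⬜⬜⬜❓
⬛⬛⬛⬛⬜⬜⬜⬜📦❓
⬛⬛⬛❓❓❓❓❓❓❓
⬛⬛⬛❓❓❓❓❓❓❓

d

⬛⬛❓❓❓❓❓❓❓❓
⬛⬛❓❓❓❓❓❓❓❓
⬛⬛❓❓❓❓❓❓❓❓
⬛⬛⬛⬛⬛⬛⬛⬛❓❓
⬛⬛⬛⬛⬛⬛⬛⬛❓❓
⬛⬛⬛⬜⬜🔴⬜⬜❓❓
⬛⬛⬛⬜⬜⬜⬜⬜❓❓
⬛⬛⬛⬜⬜⬜⬜📦❓❓
⬛⬛❓❓❓❓❓❓❓❓
⬛⬛❓❓❓❓❓❓❓❓

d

⬛❓❓❓❓❓❓❓❓❓
⬛❓❓❓❓❓❓❓❓❓
⬛❓❓❓❓❓❓❓❓❓
⬛⬛⬛⬛⬛⬛⬛⬛❓❓
⬛⬛⬛⬛⬛⬛⬛⬛❓❓
⬛⬛⬜⬜⬜🔴⬜⬛❓❓
⬛⬛⬜⬜⬜⬜⬜⬛❓❓
⬛⬛⬜⬜⬜⬜📦⬛❓❓
⬛❓❓❓❓❓❓❓❓❓
⬛❓❓❓❓❓❓❓❓❓

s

⬛❓❓❓❓❓❓❓❓❓
⬛❓❓❓❓❓❓❓❓❓
⬛⬛⬛⬛⬛⬛⬛⬛❓❓
⬛⬛⬛⬛⬛⬛⬛⬛❓❓
⬛⬛⬜⬜⬜⬜⬜⬛❓❓
⬛⬛⬜⬜⬜🔴⬜⬛❓❓
⬛⬛⬜⬜⬜⬜📦⬛❓❓
⬛❓❓⬜⬜⬜⬜⬜❓❓
⬛❓❓❓❓❓❓❓❓❓
⬛❓❓❓❓❓❓❓❓❓

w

⬛❓❓❓❓❓❓❓❓❓
⬛❓❓❓❓❓❓❓❓❓
⬛❓❓❓❓❓❓❓❓❓
⬛⬛⬛⬛⬛⬛⬛⬛❓❓
⬛⬛⬛⬛⬛⬛⬛⬛❓❓
⬛⬛⬜⬜⬜🔴⬜⬛❓❓
⬛⬛⬜⬜⬜⬜⬜⬛❓❓
⬛⬛⬜⬜⬜⬜📦⬛❓❓
⬛❓❓⬜⬜⬜⬜⬜❓❓
⬛❓❓❓❓❓❓❓❓❓

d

❓❓❓❓❓❓❓❓❓❓
❓❓❓❓❓❓❓❓❓❓
❓❓❓❓❓❓❓❓❓❓
⬛⬛⬛⬛⬛⬛⬛⬛❓❓
⬛⬛⬛⬛⬛⬛⬛⬛❓❓
⬛⬜⬜⬜⬜🔴⬛⬛❓❓
⬛⬜⬜⬜⬜⬜⬛⬛❓❓
⬛⬜⬜⬜⬜📦⬛⬛❓❓
❓❓⬜⬜⬜⬜⬜❓❓❓
❓❓❓❓❓❓❓❓❓❓

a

⬛❓❓❓❓❓❓❓❓❓
⬛❓❓❓❓❓❓❓❓❓
⬛❓❓❓❓❓❓❓❓❓
⬛⬛⬛⬛⬛⬛⬛⬛⬛❓
⬛⬛⬛⬛⬛⬛⬛⬛⬛❓
⬛⬛⬜⬜⬜🔴⬜⬛⬛❓
⬛⬛⬜⬜⬜⬜⬜⬛⬛❓
⬛⬛⬜⬜⬜⬜📦⬛⬛❓
⬛❓❓⬜⬜⬜⬜⬜❓❓
⬛❓❓❓❓❓❓❓❓❓

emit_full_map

⬛⬛⬛⬛⬛⬛⬛⬛
⬛⬛⬛⬛⬛⬛⬛⬛
⬛⬜⬜⬜🔴⬜⬛⬛
⬛⬜⬜⬜⬜⬜⬛⬛
⬛⬜⬜⬜⬜📦⬛⬛
❓❓⬜⬜⬜⬜⬜❓

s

⬛❓❓❓❓❓❓❓❓❓
⬛❓❓❓❓❓❓❓❓❓
⬛⬛⬛⬛⬛⬛⬛⬛⬛❓
⬛⬛⬛⬛⬛⬛⬛⬛⬛❓
⬛⬛⬜⬜⬜⬜⬜⬛⬛❓
⬛⬛⬜⬜⬜🔴⬜⬛⬛❓
⬛⬛⬜⬜⬜⬜📦⬛⬛❓
⬛❓❓⬜⬜⬜⬜⬜❓❓
⬛❓❓❓❓❓❓❓❓❓
⬛❓❓❓❓❓❓❓❓❓

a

⬛⬛❓❓❓❓❓❓❓❓
⬛⬛❓❓❓❓❓❓❓❓
⬛⬛⬛⬛⬛⬛⬛⬛⬛⬛
⬛⬛⬛⬛⬛⬛⬛⬛⬛⬛
⬛⬛⬛⬜⬜⬜⬜⬜⬛⬛
⬛⬛⬛⬜⬜🔴⬜⬜⬛⬛
⬛⬛⬛⬜⬜⬜⬜📦⬛⬛
⬛⬛❓⬜⬜⬜⬜⬜⬜❓
⬛⬛❓❓❓❓❓❓❓❓
⬛⬛❓❓❓❓❓❓❓❓

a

⬛⬛⬛❓❓❓❓❓❓❓
⬛⬛⬛❓❓❓❓❓❓❓
⬛⬛⬛⬛⬛⬛⬛⬛⬛⬛
⬛⬛⬛⬛⬛⬛⬛⬛⬛⬛
⬛⬛⬛⬛⬜⬜⬜⬜⬜⬛
⬛⬛⬛⬛⬜🔴⬜⬜⬜⬛
⬛⬛⬛⬛⬜⬜⬜⬜📦⬛
⬛⬛⬛⬛⬜⬜⬜⬜⬜⬜
⬛⬛⬛❓❓❓❓❓❓❓
⬛⬛⬛❓❓❓❓❓❓❓

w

⬛⬛⬛❓❓❓❓❓❓❓
⬛⬛⬛❓❓❓❓❓❓❓
⬛⬛⬛❓❓❓❓❓❓❓
⬛⬛⬛⬛⬛⬛⬛⬛⬛⬛
⬛⬛⬛⬛⬛⬛⬛⬛⬛⬛
⬛⬛⬛⬛⬜🔴⬜⬜⬜⬛
⬛⬛⬛⬛⬜⬜⬜⬜⬜⬛
⬛⬛⬛⬛⬜⬜⬜⬜📦⬛
⬛⬛⬛⬛⬜⬜⬜⬜⬜⬜
⬛⬛⬛❓❓❓❓❓❓❓

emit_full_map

⬛⬛⬛⬛⬛⬛⬛⬛
⬛⬛⬛⬛⬛⬛⬛⬛
⬛⬜🔴⬜⬜⬜⬛⬛
⬛⬜⬜⬜⬜⬜⬛⬛
⬛⬜⬜⬜⬜📦⬛⬛
⬛⬜⬜⬜⬜⬜⬜❓

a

⬛⬛⬛⬛❓❓❓❓❓❓
⬛⬛⬛⬛❓❓❓❓❓❓
⬛⬛⬛⬛❓❓❓❓❓❓
⬛⬛⬛⬛⬛⬛⬛⬛⬛⬛
⬛⬛⬛⬛⬛⬛⬛⬛⬛⬛
⬛⬛⬛⬛⬛🔴⬜⬜⬜⬜
⬛⬛⬛⬛⬛⬜⬜⬜⬜⬜
⬛⬛⬛⬛⬛⬜⬜⬜⬜📦
⬛⬛⬛⬛⬛⬜⬜⬜⬜⬜
⬛⬛⬛⬛❓❓❓❓❓❓

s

⬛⬛⬛⬛❓❓❓❓❓❓
⬛⬛⬛⬛❓❓❓❓❓❓
⬛⬛⬛⬛⬛⬛⬛⬛⬛⬛
⬛⬛⬛⬛⬛⬛⬛⬛⬛⬛
⬛⬛⬛⬛⬛⬜⬜⬜⬜⬜
⬛⬛⬛⬛⬛🔴⬜⬜⬜⬜
⬛⬛⬛⬛⬛⬜⬜⬜⬜📦
⬛⬛⬛⬛⬛⬜⬜⬜⬜⬜
⬛⬛⬛⬛❓❓❓❓❓❓
⬛⬛⬛⬛❓❓❓❓❓❓

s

⬛⬛⬛⬛❓❓❓❓❓❓
⬛⬛⬛⬛⬛⬛⬛⬛⬛⬛
⬛⬛⬛⬛⬛⬛⬛⬛⬛⬛
⬛⬛⬛⬛⬛⬜⬜⬜⬜⬜
⬛⬛⬛⬛⬛⬜⬜⬜⬜⬜
⬛⬛⬛⬛⬛🔴⬜⬜⬜📦
⬛⬛⬛⬛⬛⬜⬜⬜⬜⬜
⬛⬛⬛⬛⬛⬜⬜⬜❓❓
⬛⬛⬛⬛❓❓❓❓❓❓
⬛⬛⬛⬛❓❓❓❓❓❓

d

⬛⬛⬛❓❓❓❓❓❓❓
⬛⬛⬛⬛⬛⬛⬛⬛⬛⬛
⬛⬛⬛⬛⬛⬛⬛⬛⬛⬛
⬛⬛⬛⬛⬜⬜⬜⬜⬜⬛
⬛⬛⬛⬛⬜⬜⬜⬜⬜⬛
⬛⬛⬛⬛⬜🔴⬜⬜📦⬛
⬛⬛⬛⬛⬜⬜⬜⬜⬜⬜
⬛⬛⬛⬛⬜⬜⬜⬜❓❓
⬛⬛⬛❓❓❓❓❓❓❓
⬛⬛⬛❓❓❓❓❓❓❓

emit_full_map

⬛⬛⬛⬛⬛⬛⬛⬛
⬛⬛⬛⬛⬛⬛⬛⬛
⬛⬜⬜⬜⬜⬜⬛⬛
⬛⬜⬜⬜⬜⬜⬛⬛
⬛⬜🔴⬜⬜📦⬛⬛
⬛⬜⬜⬜⬜⬜⬜❓
⬛⬜⬜⬜⬜❓❓❓

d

⬛⬛❓❓❓❓❓❓❓❓
⬛⬛⬛⬛⬛⬛⬛⬛⬛⬛
⬛⬛⬛⬛⬛⬛⬛⬛⬛⬛
⬛⬛⬛⬜⬜⬜⬜⬜⬛⬛
⬛⬛⬛⬜⬜⬜⬜⬜⬛⬛
⬛⬛⬛⬜⬜🔴⬜📦⬛⬛
⬛⬛⬛⬜⬜⬜⬜⬜⬜❓
⬛⬛⬛⬜⬜⬜⬜⬜❓❓
⬛⬛❓❓❓❓❓❓❓❓
⬛⬛❓❓❓❓❓❓❓❓

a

⬛⬛⬛❓❓❓❓❓❓❓
⬛⬛⬛⬛⬛⬛⬛⬛⬛⬛
⬛⬛⬛⬛⬛⬛⬛⬛⬛⬛
⬛⬛⬛⬛⬜⬜⬜⬜⬜⬛
⬛⬛⬛⬛⬜⬜⬜⬜⬜⬛
⬛⬛⬛⬛⬜🔴⬜⬜📦⬛
⬛⬛⬛⬛⬜⬜⬜⬜⬜⬜
⬛⬛⬛⬛⬜⬜⬜⬜⬜❓
⬛⬛⬛❓❓❓❓❓❓❓
⬛⬛⬛❓❓❓❓❓❓❓

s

⬛⬛⬛⬛⬛⬛⬛⬛⬛⬛
⬛⬛⬛⬛⬛⬛⬛⬛⬛⬛
⬛⬛⬛⬛⬜⬜⬜⬜⬜⬛
⬛⬛⬛⬛⬜⬜⬜⬜⬜⬛
⬛⬛⬛⬛⬜⬜⬜⬜📦⬛
⬛⬛⬛⬛⬜🔴⬜⬜⬜⬜
⬛⬛⬛⬛⬜⬜⬜⬜⬜❓
⬛⬛⬛⬛⬜⬜⬜⬜❓❓
⬛⬛⬛❓❓❓❓❓❓❓
⬛⬛⬛❓❓❓❓❓❓❓

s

⬛⬛⬛⬛⬛⬛⬛⬛⬛⬛
⬛⬛⬛⬛⬜⬜⬜⬜⬜⬛
⬛⬛⬛⬛⬜⬜⬜⬜⬜⬛
⬛⬛⬛⬛⬜⬜⬜⬜📦⬛
⬛⬛⬛⬛⬜⬜⬜⬜⬜⬜
⬛⬛⬛⬛⬜🔴⬜⬜⬜❓
⬛⬛⬛⬛⬜⬜⬜⬜❓❓
⬛⬛⬛⬛⬛⬛⬛⬛❓❓
⬛⬛⬛❓❓❓❓❓❓❓
⬛⬛⬛❓❓❓❓❓❓❓

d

⬛⬛⬛⬛⬛⬛⬛⬛⬛⬛
⬛⬛⬛⬜⬜⬜⬜⬜⬛⬛
⬛⬛⬛⬜⬜⬜⬜⬜⬛⬛
⬛⬛⬛⬜⬜⬜⬜📦⬛⬛
⬛⬛⬛⬜⬜⬜⬜⬜⬜❓
⬛⬛⬛⬜⬜🔴⬜⬜❓❓
⬛⬛⬛⬜⬜⬜⬜⬜❓❓
⬛⬛⬛⬛⬛⬛⬛⬛❓❓
⬛⬛❓❓❓❓❓❓❓❓
⬛⬛❓❓❓❓❓❓❓❓

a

⬛⬛⬛⬛⬛⬛⬛⬛⬛⬛
⬛⬛⬛⬛⬜⬜⬜⬜⬜⬛
⬛⬛⬛⬛⬜⬜⬜⬜⬜⬛
⬛⬛⬛⬛⬜⬜⬜⬜📦⬛
⬛⬛⬛⬛⬜⬜⬜⬜⬜⬜
⬛⬛⬛⬛⬜🔴⬜⬜⬜❓
⬛⬛⬛⬛⬜⬜⬜⬜⬜❓
⬛⬛⬛⬛⬛⬛⬛⬛⬛❓
⬛⬛⬛❓❓❓❓❓❓❓
⬛⬛⬛❓❓❓❓❓❓❓

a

⬛⬛⬛⬛⬛⬛⬛⬛⬛⬛
⬛⬛⬛⬛⬛⬜⬜⬜⬜⬜
⬛⬛⬛⬛⬛⬜⬜⬜⬜⬜
⬛⬛⬛⬛⬛⬜⬜⬜⬜📦
⬛⬛⬛⬛⬛⬜⬜⬜⬜⬜
⬛⬛⬛⬛⬛🔴⬜⬜⬜⬜
⬛⬛⬛⬛⬛⬜⬜⬜⬜⬜
⬛⬛⬛⬛⬛⬛⬛⬛⬛⬛
⬛⬛⬛⬛❓❓❓❓❓❓
⬛⬛⬛⬛❓❓❓❓❓❓

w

⬛⬛⬛⬛⬛⬛⬛⬛⬛⬛
⬛⬛⬛⬛⬛⬛⬛⬛⬛⬛
⬛⬛⬛⬛⬛⬜⬜⬜⬜⬜
⬛⬛⬛⬛⬛⬜⬜⬜⬜⬜
⬛⬛⬛⬛⬛⬜⬜⬜⬜📦
⬛⬛⬛⬛⬛🔴⬜⬜⬜⬜
⬛⬛⬛⬛⬛⬜⬜⬜⬜⬜
⬛⬛⬛⬛⬛⬜⬜⬜⬜⬜
⬛⬛⬛⬛⬛⬛⬛⬛⬛⬛
⬛⬛⬛⬛❓❓❓❓❓❓

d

⬛⬛⬛⬛⬛⬛⬛⬛⬛⬛
⬛⬛⬛⬛⬛⬛⬛⬛⬛⬛
⬛⬛⬛⬛⬜⬜⬜⬜⬜⬛
⬛⬛⬛⬛⬜⬜⬜⬜⬜⬛
⬛⬛⬛⬛⬜⬜⬜⬜📦⬛
⬛⬛⬛⬛⬜🔴⬜⬜⬜⬜
⬛⬛⬛⬛⬜⬜⬜⬜⬜❓
⬛⬛⬛⬛⬜⬜⬜⬜⬜❓
⬛⬛⬛⬛⬛⬛⬛⬛⬛❓
⬛⬛⬛❓❓❓❓❓❓❓

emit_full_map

⬛⬛⬛⬛⬛⬛⬛⬛
⬛⬛⬛⬛⬛⬛⬛⬛
⬛⬜⬜⬜⬜⬜⬛⬛
⬛⬜⬜⬜⬜⬜⬛⬛
⬛⬜⬜⬜⬜📦⬛⬛
⬛⬜🔴⬜⬜⬜⬜❓
⬛⬜⬜⬜⬜⬜❓❓
⬛⬜⬜⬜⬜⬜❓❓
⬛⬛⬛⬛⬛⬛❓❓

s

⬛⬛⬛⬛⬛⬛⬛⬛⬛⬛
⬛⬛⬛⬛⬜⬜⬜⬜⬜⬛
⬛⬛⬛⬛⬜⬜⬜⬜⬜⬛
⬛⬛⬛⬛⬜⬜⬜⬜📦⬛
⬛⬛⬛⬛⬜⬜⬜⬜⬜⬜
⬛⬛⬛⬛⬜🔴⬜⬜⬜❓
⬛⬛⬛⬛⬜⬜⬜⬜⬜❓
⬛⬛⬛⬛⬛⬛⬛⬛⬛❓
⬛⬛⬛❓❓❓❓❓❓❓
⬛⬛⬛❓❓❓❓❓❓❓

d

⬛⬛⬛⬛⬛⬛⬛⬛⬛⬛
⬛⬛⬛⬜⬜⬜⬜⬜⬛⬛
⬛⬛⬛⬜⬜⬜⬜⬜⬛⬛
⬛⬛⬛⬜⬜⬜⬜📦⬛⬛
⬛⬛⬛⬜⬜⬜⬜⬜⬜❓
⬛⬛⬛⬜⬜🔴⬜⬜❓❓
⬛⬛⬛⬜⬜⬜⬜⬜❓❓
⬛⬛⬛⬛⬛⬛⬛⬛❓❓
⬛⬛❓❓❓❓❓❓❓❓
⬛⬛❓❓❓❓❓❓❓❓

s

⬛⬛⬛⬜⬜⬜⬜⬜⬛⬛
⬛⬛⬛⬜⬜⬜⬜⬜⬛⬛
⬛⬛⬛⬜⬜⬜⬜📦⬛⬛
⬛⬛⬛⬜⬜⬜⬜⬜⬜❓
⬛⬛⬛⬜⬜⬜⬜⬜❓❓
⬛⬛⬛⬜⬜🔴⬜⬜❓❓
⬛⬛⬛⬛⬛⬛⬛⬛❓❓
⬛⬛❓⬛⬛⬛⬛⬛❓❓
⬛⬛❓❓❓❓❓❓❓❓
⬛⬛❓❓❓❓❓❓❓❓

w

⬛⬛⬛⬛⬛⬛⬛⬛⬛⬛
⬛⬛⬛⬜⬜⬜⬜⬜⬛⬛
⬛⬛⬛⬜⬜⬜⬜⬜⬛⬛
⬛⬛⬛⬜⬜⬜⬜📦⬛⬛
⬛⬛⬛⬜⬜⬜⬜⬜⬜❓
⬛⬛⬛⬜⬜🔴⬜⬜❓❓
⬛⬛⬛⬜⬜⬜⬜⬜❓❓
⬛⬛⬛⬛⬛⬛⬛⬛❓❓
⬛⬛❓⬛⬛⬛⬛⬛❓❓
⬛⬛❓❓❓❓❓❓❓❓

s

⬛⬛⬛⬜⬜⬜⬜⬜⬛⬛
⬛⬛⬛⬜⬜⬜⬜⬜⬛⬛
⬛⬛⬛⬜⬜⬜⬜📦⬛⬛
⬛⬛⬛⬜⬜⬜⬜⬜⬜❓
⬛⬛⬛⬜⬜⬜⬜⬜❓❓
⬛⬛⬛⬜⬜🔴⬜⬜❓❓
⬛⬛⬛⬛⬛⬛⬛⬛❓❓
⬛⬛❓⬛⬛⬛⬛⬛❓❓
⬛⬛❓❓❓❓❓❓❓❓
⬛⬛❓❓❓❓❓❓❓❓

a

⬛⬛⬛⬛⬜⬜⬜⬜⬜⬛
⬛⬛⬛⬛⬜⬜⬜⬜⬜⬛
⬛⬛⬛⬛⬜⬜⬜⬜📦⬛
⬛⬛⬛⬛⬜⬜⬜⬜⬜⬜
⬛⬛⬛⬛⬜⬜⬜⬜⬜❓
⬛⬛⬛⬛⬜🔴⬜⬜⬜❓
⬛⬛⬛⬛⬛⬛⬛⬛⬛❓
⬛⬛⬛⬛⬛⬛⬛⬛⬛❓
⬛⬛⬛❓❓❓❓❓❓❓
⬛⬛⬛❓❓❓❓❓❓❓

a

⬛⬛⬛⬛⬛⬜⬜⬜⬜⬜
⬛⬛⬛⬛⬛⬜⬜⬜⬜⬜
⬛⬛⬛⬛⬛⬜⬜⬜⬜📦
⬛⬛⬛⬛⬛⬜⬜⬜⬜⬜
⬛⬛⬛⬛⬛⬜⬜⬜⬜⬜
⬛⬛⬛⬛⬛🔴⬜⬜⬜⬜
⬛⬛⬛⬛⬛⬛⬛⬛⬛⬛
⬛⬛⬛⬛⬛⬛⬛⬛⬛⬛
⬛⬛⬛⬛❓❓❓❓❓❓
⬛⬛⬛⬛❓❓❓❓❓❓

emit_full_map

⬛⬛⬛⬛⬛⬛⬛⬛
⬛⬛⬛⬛⬛⬛⬛⬛
⬛⬜⬜⬜⬜⬜⬛⬛
⬛⬜⬜⬜⬜⬜⬛⬛
⬛⬜⬜⬜⬜📦⬛⬛
⬛⬜⬜⬜⬜⬜⬜❓
⬛⬜⬜⬜⬜⬜❓❓
⬛🔴⬜⬜⬜⬜❓❓
⬛⬛⬛⬛⬛⬛❓❓
⬛⬛⬛⬛⬛⬛❓❓

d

⬛⬛⬛⬛⬜⬜⬜⬜⬜⬛
⬛⬛⬛⬛⬜⬜⬜⬜⬜⬛
⬛⬛⬛⬛⬜⬜⬜⬜📦⬛
⬛⬛⬛⬛⬜⬜⬜⬜⬜⬜
⬛⬛⬛⬛⬜⬜⬜⬜⬜❓
⬛⬛⬛⬛⬜🔴⬜⬜⬜❓
⬛⬛⬛⬛⬛⬛⬛⬛⬛❓
⬛⬛⬛⬛⬛⬛⬛⬛⬛❓
⬛⬛⬛❓❓❓❓❓❓❓
⬛⬛⬛❓❓❓❓❓❓❓

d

⬛⬛⬛⬜⬜⬜⬜⬜⬛⬛
⬛⬛⬛⬜⬜⬜⬜⬜⬛⬛
⬛⬛⬛⬜⬜⬜⬜📦⬛⬛
⬛⬛⬛⬜⬜⬜⬜⬜⬜❓
⬛⬛⬛⬜⬜⬜⬜⬜❓❓
⬛⬛⬛⬜⬜🔴⬜⬜❓❓
⬛⬛⬛⬛⬛⬛⬛⬛❓❓
⬛⬛⬛⬛⬛⬛⬛⬛❓❓
⬛⬛❓❓❓❓❓❓❓❓
⬛⬛❓❓❓❓❓❓❓❓

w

⬛⬛⬛⬛⬛⬛⬛⬛⬛⬛
⬛⬛⬛⬜⬜⬜⬜⬜⬛⬛
⬛⬛⬛⬜⬜⬜⬜⬜⬛⬛
⬛⬛⬛⬜⬜⬜⬜📦⬛⬛
⬛⬛⬛⬜⬜⬜⬜⬜⬜❓
⬛⬛⬛⬜⬜🔴⬜⬜❓❓
⬛⬛⬛⬜⬜⬜⬜⬜❓❓
⬛⬛⬛⬛⬛⬛⬛⬛❓❓
⬛⬛⬛⬛⬛⬛⬛⬛❓❓
⬛⬛❓❓❓❓❓❓❓❓

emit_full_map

⬛⬛⬛⬛⬛⬛⬛⬛
⬛⬛⬛⬛⬛⬛⬛⬛
⬛⬜⬜⬜⬜⬜⬛⬛
⬛⬜⬜⬜⬜⬜⬛⬛
⬛⬜⬜⬜⬜📦⬛⬛
⬛⬜⬜⬜⬜⬜⬜❓
⬛⬜⬜🔴⬜⬜❓❓
⬛⬜⬜⬜⬜⬜❓❓
⬛⬛⬛⬛⬛⬛❓❓
⬛⬛⬛⬛⬛⬛❓❓


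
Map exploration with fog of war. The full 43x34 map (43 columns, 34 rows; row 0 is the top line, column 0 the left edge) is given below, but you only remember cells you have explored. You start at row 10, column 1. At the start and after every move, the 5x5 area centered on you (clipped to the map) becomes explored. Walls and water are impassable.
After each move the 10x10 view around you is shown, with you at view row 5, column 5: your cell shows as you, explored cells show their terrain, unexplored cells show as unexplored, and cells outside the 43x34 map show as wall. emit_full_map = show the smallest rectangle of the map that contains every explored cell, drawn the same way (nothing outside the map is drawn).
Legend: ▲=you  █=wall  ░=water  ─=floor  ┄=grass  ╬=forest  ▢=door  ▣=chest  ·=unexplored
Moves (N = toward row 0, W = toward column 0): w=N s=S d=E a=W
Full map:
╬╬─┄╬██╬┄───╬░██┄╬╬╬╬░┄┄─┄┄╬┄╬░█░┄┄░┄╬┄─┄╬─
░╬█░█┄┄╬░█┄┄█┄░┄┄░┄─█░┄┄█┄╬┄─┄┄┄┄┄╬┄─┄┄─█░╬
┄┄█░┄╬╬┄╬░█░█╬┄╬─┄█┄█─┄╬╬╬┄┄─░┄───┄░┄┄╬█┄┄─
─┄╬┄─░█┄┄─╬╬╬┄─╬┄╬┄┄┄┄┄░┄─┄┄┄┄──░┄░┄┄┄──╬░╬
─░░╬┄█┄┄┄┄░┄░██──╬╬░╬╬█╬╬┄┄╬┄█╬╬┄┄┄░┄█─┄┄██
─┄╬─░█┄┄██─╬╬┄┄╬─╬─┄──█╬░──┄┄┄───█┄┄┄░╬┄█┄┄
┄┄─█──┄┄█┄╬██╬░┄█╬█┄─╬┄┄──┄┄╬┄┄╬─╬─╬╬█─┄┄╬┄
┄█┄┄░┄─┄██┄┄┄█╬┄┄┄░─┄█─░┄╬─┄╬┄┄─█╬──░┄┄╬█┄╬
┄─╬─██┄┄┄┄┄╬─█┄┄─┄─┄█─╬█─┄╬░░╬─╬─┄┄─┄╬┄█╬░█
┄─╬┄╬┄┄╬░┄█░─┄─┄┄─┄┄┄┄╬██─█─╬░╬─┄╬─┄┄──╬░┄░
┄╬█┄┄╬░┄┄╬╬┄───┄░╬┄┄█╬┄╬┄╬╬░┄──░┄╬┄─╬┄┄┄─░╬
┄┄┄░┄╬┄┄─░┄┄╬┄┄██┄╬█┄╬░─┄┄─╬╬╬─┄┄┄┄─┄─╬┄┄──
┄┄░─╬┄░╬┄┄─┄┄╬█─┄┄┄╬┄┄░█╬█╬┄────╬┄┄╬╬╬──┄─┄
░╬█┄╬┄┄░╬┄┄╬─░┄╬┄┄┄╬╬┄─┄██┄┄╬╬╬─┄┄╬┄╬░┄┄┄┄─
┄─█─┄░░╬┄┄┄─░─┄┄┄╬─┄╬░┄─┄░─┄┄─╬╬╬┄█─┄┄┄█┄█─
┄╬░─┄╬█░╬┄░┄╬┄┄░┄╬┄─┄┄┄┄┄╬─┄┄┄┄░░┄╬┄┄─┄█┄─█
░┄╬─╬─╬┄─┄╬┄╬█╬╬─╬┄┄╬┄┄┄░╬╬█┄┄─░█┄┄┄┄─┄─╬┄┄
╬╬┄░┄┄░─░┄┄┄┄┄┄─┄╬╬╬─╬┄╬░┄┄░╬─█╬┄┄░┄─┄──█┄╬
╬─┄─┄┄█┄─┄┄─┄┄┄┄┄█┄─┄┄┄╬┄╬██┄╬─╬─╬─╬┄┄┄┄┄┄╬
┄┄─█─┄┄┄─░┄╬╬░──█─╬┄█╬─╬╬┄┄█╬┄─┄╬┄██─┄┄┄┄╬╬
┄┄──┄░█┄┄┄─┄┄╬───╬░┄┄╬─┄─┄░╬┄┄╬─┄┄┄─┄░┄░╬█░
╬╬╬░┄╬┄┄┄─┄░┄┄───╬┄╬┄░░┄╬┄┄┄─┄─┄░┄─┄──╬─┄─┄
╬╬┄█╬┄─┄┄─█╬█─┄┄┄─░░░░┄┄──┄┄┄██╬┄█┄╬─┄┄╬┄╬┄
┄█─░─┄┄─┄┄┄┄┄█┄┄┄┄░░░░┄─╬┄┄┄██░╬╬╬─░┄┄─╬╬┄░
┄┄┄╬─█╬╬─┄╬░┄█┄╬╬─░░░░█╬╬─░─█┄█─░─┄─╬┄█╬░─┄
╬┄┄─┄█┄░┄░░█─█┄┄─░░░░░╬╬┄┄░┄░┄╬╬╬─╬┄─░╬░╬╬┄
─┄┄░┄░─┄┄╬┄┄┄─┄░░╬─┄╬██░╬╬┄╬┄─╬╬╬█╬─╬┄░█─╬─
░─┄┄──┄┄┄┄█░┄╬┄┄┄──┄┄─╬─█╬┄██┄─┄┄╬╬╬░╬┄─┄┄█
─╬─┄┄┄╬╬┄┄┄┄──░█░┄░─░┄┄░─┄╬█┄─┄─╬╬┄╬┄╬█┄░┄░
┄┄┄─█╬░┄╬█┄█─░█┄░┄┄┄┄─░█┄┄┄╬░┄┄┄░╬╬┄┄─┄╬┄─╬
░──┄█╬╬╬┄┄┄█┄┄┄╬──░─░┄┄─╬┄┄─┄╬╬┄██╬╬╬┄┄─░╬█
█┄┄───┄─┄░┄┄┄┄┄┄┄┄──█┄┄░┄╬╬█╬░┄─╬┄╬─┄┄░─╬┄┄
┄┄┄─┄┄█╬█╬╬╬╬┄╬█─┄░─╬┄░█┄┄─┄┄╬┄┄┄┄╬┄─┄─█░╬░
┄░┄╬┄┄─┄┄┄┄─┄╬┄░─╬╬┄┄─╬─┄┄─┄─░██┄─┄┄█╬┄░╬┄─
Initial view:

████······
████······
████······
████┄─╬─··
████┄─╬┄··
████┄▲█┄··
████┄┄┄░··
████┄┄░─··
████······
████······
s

████······
████······
████┄─╬─··
████┄─╬┄··
████┄╬█┄··
████┄▲┄░··
████┄┄░─··
████░╬█┄··
████······
████······

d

███·······
███·······
███┄─╬─···
███┄─╬┄╬··
███┄╬█┄┄··
███┄┄▲░┄··
███┄┄░─╬··
███░╬█┄╬··
███·······
███·······

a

████······
████······
████┄─╬─··
████┄─╬┄╬·
████┄╬█┄┄·
████┄▲┄░┄·
████┄┄░─╬·
████░╬█┄╬·
████······
████······

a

█████·····
█████·····
█████┄─╬─·
█████┄─╬┄╬
█████┄╬█┄┄
█████▲┄┄░┄
█████┄┄░─╬
█████░╬█┄╬
█████·····
█████·····

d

████······
████······
████┄─╬─··
████┄─╬┄╬·
████┄╬█┄┄·
████┄▲┄░┄·
████┄┄░─╬·
████░╬█┄╬·
████······
████······

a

█████·····
█████·····
█████┄─╬─·
█████┄─╬┄╬
█████┄╬█┄┄
█████▲┄┄░┄
█████┄┄░─╬
█████░╬█┄╬
█████·····
█████·····

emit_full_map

┄─╬─·
┄─╬┄╬
┄╬█┄┄
▲┄┄░┄
┄┄░─╬
░╬█┄╬


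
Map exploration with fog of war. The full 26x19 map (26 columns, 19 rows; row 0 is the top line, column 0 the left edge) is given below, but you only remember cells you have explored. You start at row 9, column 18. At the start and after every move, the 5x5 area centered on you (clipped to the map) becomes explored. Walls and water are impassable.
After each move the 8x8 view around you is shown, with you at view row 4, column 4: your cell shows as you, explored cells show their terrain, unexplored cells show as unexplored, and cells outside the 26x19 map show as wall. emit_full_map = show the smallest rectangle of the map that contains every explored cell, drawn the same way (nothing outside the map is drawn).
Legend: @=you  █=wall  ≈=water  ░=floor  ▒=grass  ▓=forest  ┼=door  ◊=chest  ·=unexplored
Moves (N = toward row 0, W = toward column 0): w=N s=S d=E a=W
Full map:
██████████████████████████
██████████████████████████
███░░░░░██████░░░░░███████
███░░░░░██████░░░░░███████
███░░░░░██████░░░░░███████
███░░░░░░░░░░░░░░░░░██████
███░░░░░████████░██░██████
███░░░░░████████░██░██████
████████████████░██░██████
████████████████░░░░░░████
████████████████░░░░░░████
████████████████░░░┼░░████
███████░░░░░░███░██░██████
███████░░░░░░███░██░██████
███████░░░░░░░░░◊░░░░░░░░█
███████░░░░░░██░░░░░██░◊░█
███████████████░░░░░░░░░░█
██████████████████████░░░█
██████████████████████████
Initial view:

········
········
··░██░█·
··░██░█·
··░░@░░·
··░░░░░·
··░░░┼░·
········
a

········
········
··█░██░█
··█░██░█
··█░@░░░
··█░░░░░
··█░░░┼░
········

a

········
········
··██░██░
··██░██░
··██@░░░
··██░░░░
··██░░░┼
········

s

········
··██░██░
··██░██░
··██░░░░
··██@░░░
··██░░░┼
··██░██·
········

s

··██░██░
··██░██░
··██░░░░
··██░░░░
··██@░░┼
··██░██·
··██░██·
········

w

········
··██░██░
··██░██░
··██░░░░
··██@░░░
··██░░░┼
··██░██·
··██░██·

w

········
········
··██░██░
··██░██░
··██@░░░
··██░░░░
··██░░░┼
··██░██·

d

········
········
·██░██░█
·██░██░█
·██░@░░░
·██░░░░░
·██░░░┼░
·██░██··

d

········
········
██░██░█·
██░██░█·
██░░@░░·
██░░░░░·
██░░░┼░·
██░██···

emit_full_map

██░██░█
██░██░█
██░░@░░
██░░░░░
██░░░┼░
██░██··
██░██··

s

········
██░██░█·
██░██░█·
██░░░░░·
██░░@░░·
██░░░┼░·
██░██░█·
██░██···

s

██░██░█·
██░██░█·
██░░░░░·
██░░░░░·
██░░@┼░·
██░██░█·
██░██░█·
········

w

········
██░██░█·
██░██░█·
██░░░░░·
██░░@░░·
██░░░┼░·
██░██░█·
██░██░█·

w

········
········
██░██░█·
██░██░█·
██░░@░░·
██░░░░░·
██░░░┼░·
██░██░█·

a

········
········
·██░██░█
·██░██░█
·██░@░░░
·██░░░░░
·██░░░┼░
·██░██░█

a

········
········
··██░██░
··██░██░
··██@░░░
··██░░░░
··██░░░┼
··██░██░

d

········
········
·██░██░█
·██░██░█
·██░@░░░
·██░░░░░
·██░░░┼░
·██░██░█

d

········
········
██░██░█·
██░██░█·
██░░@░░·
██░░░░░·
██░░░┼░·
██░██░█·


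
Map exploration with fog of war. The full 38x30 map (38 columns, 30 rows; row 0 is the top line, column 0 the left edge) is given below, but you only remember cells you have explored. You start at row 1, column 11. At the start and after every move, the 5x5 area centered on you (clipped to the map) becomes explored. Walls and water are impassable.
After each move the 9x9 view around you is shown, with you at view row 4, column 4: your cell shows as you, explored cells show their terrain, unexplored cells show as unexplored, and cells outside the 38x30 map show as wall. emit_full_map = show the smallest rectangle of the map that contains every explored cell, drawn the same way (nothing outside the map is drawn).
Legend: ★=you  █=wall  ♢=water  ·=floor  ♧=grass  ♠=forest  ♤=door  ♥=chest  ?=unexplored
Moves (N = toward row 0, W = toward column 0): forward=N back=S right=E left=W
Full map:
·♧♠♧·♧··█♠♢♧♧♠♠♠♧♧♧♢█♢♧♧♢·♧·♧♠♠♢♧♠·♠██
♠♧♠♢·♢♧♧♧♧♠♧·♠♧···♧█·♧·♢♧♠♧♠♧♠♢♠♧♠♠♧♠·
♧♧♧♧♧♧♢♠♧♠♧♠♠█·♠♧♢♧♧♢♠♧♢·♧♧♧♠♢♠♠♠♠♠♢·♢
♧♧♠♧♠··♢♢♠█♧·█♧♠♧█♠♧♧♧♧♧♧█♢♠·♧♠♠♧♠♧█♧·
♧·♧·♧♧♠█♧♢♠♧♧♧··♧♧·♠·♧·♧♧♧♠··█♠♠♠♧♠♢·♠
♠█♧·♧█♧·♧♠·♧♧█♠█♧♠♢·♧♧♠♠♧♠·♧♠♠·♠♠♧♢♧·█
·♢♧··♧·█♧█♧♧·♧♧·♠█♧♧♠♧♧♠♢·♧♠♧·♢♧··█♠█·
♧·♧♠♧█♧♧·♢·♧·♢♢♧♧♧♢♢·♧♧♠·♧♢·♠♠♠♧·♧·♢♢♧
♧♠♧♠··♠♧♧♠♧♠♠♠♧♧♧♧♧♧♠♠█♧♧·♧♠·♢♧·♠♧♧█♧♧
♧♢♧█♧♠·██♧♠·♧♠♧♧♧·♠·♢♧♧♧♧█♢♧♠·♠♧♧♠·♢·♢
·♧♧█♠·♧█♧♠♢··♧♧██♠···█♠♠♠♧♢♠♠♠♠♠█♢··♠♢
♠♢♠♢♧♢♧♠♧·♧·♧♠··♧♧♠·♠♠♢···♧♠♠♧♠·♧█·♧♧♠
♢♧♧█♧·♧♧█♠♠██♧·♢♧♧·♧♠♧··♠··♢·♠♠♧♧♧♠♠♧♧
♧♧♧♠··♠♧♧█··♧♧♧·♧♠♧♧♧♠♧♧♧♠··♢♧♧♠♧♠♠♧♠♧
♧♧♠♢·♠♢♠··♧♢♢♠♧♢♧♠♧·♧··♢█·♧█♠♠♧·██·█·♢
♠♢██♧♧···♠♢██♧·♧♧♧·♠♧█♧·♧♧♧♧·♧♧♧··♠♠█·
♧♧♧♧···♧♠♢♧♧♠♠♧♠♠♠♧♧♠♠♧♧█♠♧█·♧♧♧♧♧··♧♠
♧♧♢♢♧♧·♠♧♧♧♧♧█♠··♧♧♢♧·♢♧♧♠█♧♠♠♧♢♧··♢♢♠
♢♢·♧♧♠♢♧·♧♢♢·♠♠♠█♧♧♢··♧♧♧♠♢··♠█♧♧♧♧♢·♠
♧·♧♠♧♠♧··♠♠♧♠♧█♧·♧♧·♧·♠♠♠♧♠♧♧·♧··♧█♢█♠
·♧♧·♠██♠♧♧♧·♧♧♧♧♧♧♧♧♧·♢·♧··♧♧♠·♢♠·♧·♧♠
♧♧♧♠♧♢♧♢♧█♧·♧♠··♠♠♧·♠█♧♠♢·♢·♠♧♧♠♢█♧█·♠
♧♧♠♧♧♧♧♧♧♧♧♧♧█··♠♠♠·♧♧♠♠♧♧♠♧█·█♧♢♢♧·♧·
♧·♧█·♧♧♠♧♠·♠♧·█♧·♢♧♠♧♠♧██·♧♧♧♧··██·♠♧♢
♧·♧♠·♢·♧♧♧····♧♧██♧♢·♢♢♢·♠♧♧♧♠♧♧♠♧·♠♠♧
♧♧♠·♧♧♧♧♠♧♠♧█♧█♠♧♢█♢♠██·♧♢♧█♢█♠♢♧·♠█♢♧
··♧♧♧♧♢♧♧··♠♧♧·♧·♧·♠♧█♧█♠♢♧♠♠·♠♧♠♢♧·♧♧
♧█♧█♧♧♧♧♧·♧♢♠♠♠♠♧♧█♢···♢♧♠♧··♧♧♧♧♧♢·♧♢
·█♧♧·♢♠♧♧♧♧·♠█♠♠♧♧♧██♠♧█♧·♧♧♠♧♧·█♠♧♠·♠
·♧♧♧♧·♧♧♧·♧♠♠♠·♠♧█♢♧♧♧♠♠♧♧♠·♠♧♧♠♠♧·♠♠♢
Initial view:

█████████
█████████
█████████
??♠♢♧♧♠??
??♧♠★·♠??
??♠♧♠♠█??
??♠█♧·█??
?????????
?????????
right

█████████
█████████
█████████
?♠♢♧♧♠♠??
?♧♠♧★♠♧??
?♠♧♠♠█·??
?♠█♧·█♧??
?????????
?????????

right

█████████
█████████
█████████
♠♢♧♧♠♠♠??
♧♠♧·★♧·??
♠♧♠♠█·♠??
♠█♧·█♧♠??
?????????
?????????

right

█████████
█████████
█████████
♢♧♧♠♠♠♧??
♠♧·♠★··??
♧♠♠█·♠♧??
█♧·█♧♠♧??
?????????
?????????

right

█████████
█████████
█████████
♧♧♠♠♠♧♧??
♧·♠♧★··??
♠♠█·♠♧♢??
♧·█♧♠♧█??
?????????
?????????

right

█████████
█████████
█████████
♧♠♠♠♧♧♧??
·♠♧·★·♧??
♠█·♠♧♢♧??
·█♧♠♧█♠??
?????????
?????????

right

█████████
█████████
█████████
♠♠♠♧♧♧♢??
♠♧··★♧█??
█·♠♧♢♧♧??
█♧♠♧█♠♧??
?????????
?????????

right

█████████
█████████
█████████
♠♠♧♧♧♢█??
♧···★█·??
·♠♧♢♧♧♢??
♧♠♧█♠♧♧??
?????????
?????????

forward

█████████
█████████
█████████
█████████
♠♠♧♧★♢█??
♧···♧█·??
·♠♧♢♧♧♢??
♧♠♧█♠♧♧??
?????????

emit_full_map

♠♢♧♧♠♠♠♧♧★♢█
♧♠♧·♠♧···♧█·
♠♧♠♠█·♠♧♢♧♧♢
♠█♧·█♧♠♧█♠♧♧

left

█████████
█████████
█████████
█████████
♠♠♠♧★♧♢█?
♠♧···♧█·?
█·♠♧♢♧♧♢?
█♧♠♧█♠♧♧?
?????????

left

█████████
█████████
█████████
█████████
♧♠♠♠★♧♧♢█
·♠♧···♧█·
♠█·♠♧♢♧♧♢
·█♧♠♧█♠♧♧
?????????

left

█████████
█████████
█████████
█████████
♧♧♠♠★♧♧♧♢
♧·♠♧···♧█
♠♠█·♠♧♢♧♧
♧·█♧♠♧█♠♧
?????????

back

█████████
█████████
█████████
♧♧♠♠♠♧♧♧♢
♧·♠♧★··♧█
♠♠█·♠♧♢♧♧
♧·█♧♠♧█♠♧
?????????
?????????

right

█████████
█████████
█████████
♧♠♠♠♧♧♧♢█
·♠♧·★·♧█·
♠█·♠♧♢♧♧♢
·█♧♠♧█♠♧♧
?????????
?????????

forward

█████████
█████████
█████████
█████████
♧♠♠♠★♧♧♢█
·♠♧···♧█·
♠█·♠♧♢♧♧♢
·█♧♠♧█♠♧♧
?????????

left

█████████
█████████
█████████
█████████
♧♧♠♠★♧♧♧♢
♧·♠♧···♧█
♠♠█·♠♧♢♧♧
♧·█♧♠♧█♠♧
?????????

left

█████████
█████████
█████████
█████████
♢♧♧♠★♠♧♧♧
♠♧·♠♧···♧
♧♠♠█·♠♧♢♧
█♧·█♧♠♧█♠
?????????

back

█████████
█████████
█████████
♢♧♧♠♠♠♧♧♧
♠♧·♠★···♧
♧♠♠█·♠♧♢♧
█♧·█♧♠♧█♠
?????????
?????????

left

█████████
█████████
█████████
♠♢♧♧♠♠♠♧♧
♧♠♧·★♧···
♠♧♠♠█·♠♧♢
♠█♧·█♧♠♧█
?????????
?????????

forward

█████████
█████████
█████████
█████████
♠♢♧♧★♠♠♧♧
♧♠♧·♠♧···
♠♧♠♠█·♠♧♢
♠█♧·█♧♠♧█
?????????

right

█████████
█████████
█████████
█████████
♢♧♧♠★♠♧♧♧
♠♧·♠♧···♧
♧♠♠█·♠♧♢♧
█♧·█♧♠♧█♠
?????????

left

█████████
█████████
█████████
█████████
♠♢♧♧★♠♠♧♧
♧♠♧·♠♧···
♠♧♠♠█·♠♧♢
♠█♧·█♧♠♧█
?????????

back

█████████
█████████
█████████
♠♢♧♧♠♠♠♧♧
♧♠♧·★♧···
♠♧♠♠█·♠♧♢
♠█♧·█♧♠♧█
?????????
?????????
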